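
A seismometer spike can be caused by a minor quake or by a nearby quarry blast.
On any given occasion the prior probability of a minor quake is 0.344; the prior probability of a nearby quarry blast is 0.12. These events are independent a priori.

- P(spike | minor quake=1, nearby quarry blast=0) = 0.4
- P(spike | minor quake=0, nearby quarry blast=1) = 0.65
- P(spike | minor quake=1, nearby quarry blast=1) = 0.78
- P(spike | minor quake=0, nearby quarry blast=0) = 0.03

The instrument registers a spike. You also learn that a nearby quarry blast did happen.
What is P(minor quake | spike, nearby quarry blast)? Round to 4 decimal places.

P(spike | nearby quarry blast) = 0.65×0.656 + 0.78×0.344 = 0.426400 + 0.268320 = 0.694720
Restricting to configurations with minor quake present: 0.78×0.344 = 0.268320.
So P(minor quake | spike, nearby quarry blast) = 0.268320/0.694720 ≈ 0.3862.

P(minor quake | spike, nearby quarry blast) ≈ 0.3862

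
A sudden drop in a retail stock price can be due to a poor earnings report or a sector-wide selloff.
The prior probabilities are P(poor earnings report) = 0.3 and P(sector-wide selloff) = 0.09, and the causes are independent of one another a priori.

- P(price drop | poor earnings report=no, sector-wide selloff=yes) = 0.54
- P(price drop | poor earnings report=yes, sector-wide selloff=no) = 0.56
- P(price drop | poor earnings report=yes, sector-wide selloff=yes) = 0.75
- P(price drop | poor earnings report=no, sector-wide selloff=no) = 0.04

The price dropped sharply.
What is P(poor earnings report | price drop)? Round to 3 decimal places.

P(poor earnings report | price drop) ≈ 0.744

Numerator (weight on configurations with poor earnings report): 0.152880 + 0.020250 = 0.173130
The normalizing constant is 0.04·0.7·0.91 + 0.54·0.7·0.09 + 0.56·0.3·0.91 + 0.75·0.3·0.09 = 0.232630
P(poor earnings report | price drop) = 0.173130/0.232630 ≈ 0.744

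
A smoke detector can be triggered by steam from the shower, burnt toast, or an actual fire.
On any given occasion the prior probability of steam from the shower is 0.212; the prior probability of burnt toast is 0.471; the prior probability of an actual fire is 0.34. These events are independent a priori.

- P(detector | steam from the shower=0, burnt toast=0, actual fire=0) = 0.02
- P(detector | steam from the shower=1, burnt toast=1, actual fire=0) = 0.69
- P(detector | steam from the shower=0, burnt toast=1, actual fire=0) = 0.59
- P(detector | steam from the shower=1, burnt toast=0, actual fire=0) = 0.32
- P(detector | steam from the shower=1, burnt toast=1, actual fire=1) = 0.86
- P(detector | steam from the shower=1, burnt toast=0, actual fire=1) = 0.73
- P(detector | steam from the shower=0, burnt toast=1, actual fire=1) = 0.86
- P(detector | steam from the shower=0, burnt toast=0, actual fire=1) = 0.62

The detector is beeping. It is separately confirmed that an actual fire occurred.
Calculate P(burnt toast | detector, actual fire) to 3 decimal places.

P(burnt toast | detector, actual fire) ≈ 0.543

P(detector | actual fire) = 0.62*0.788*0.529 + 0.86*0.788*0.471 + 0.73*0.212*0.529 + 0.86*0.212*0.471 = 0.258448 + 0.319187 + 0.081868 + 0.085873 = 0.745376
Of this, 0.405060 comes from 0.319187 + 0.085873 (the burnt toast=true cases).
Hence the posterior is 0.405060/0.745376 ≈ 0.543.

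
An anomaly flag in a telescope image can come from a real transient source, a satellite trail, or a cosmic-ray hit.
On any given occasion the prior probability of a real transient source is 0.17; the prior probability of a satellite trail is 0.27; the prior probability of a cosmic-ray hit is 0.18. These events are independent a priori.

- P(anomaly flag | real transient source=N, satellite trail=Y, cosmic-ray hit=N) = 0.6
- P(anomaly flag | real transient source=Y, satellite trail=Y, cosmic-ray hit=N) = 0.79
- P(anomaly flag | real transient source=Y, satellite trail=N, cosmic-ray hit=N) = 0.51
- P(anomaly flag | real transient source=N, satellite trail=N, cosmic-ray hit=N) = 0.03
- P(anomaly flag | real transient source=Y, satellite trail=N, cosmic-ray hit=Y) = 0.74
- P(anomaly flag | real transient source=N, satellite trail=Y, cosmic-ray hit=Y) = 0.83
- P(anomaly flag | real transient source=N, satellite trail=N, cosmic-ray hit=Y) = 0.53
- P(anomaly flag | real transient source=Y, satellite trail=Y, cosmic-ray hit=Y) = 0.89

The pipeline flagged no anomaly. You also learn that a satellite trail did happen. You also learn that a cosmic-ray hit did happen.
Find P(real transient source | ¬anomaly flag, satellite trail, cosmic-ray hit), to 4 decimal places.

Numerator (weight on configurations with real transient source): 0.11*0.17 = 0.018700
Denominator P(¬anomaly flag | satellite trail, cosmic-ray hit): 0.17*0.83 + 0.11*0.17 = 0.159800
P(real transient source | ¬anomaly flag, satellite trail, cosmic-ray hit) = 0.018700/0.159800 ≈ 0.1170

P(real transient source | ¬anomaly flag, satellite trail, cosmic-ray hit) ≈ 0.1170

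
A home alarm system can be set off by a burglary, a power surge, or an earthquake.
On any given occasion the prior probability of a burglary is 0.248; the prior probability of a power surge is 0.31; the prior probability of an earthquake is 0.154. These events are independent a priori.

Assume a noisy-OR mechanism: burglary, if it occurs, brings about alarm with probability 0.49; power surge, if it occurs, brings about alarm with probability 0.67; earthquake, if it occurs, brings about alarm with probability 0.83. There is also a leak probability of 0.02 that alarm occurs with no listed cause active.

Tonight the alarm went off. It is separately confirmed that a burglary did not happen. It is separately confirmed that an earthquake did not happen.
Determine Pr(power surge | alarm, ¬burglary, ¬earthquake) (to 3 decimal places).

Under noisy-OR, P(alarm | causes) = 1 − (1−0.02)·∏(1−qᵢ) over the active causes.
Enumerate both values of power surge and weight by the priors:
  P(alarm | ¬burglary, ¬earthquake) = 0.02·0.69 + 0.6766·0.31
        = 0.013800 + 0.209746 = 0.223546
Keeping only the power surge-present terms gives 0.209746, so
  P(power surge | alarm, ¬burglary, ¬earthquake) = 0.209746 / 0.223546 ≈ 0.938

Pr(power surge | alarm, ¬burglary, ¬earthquake) ≈ 0.938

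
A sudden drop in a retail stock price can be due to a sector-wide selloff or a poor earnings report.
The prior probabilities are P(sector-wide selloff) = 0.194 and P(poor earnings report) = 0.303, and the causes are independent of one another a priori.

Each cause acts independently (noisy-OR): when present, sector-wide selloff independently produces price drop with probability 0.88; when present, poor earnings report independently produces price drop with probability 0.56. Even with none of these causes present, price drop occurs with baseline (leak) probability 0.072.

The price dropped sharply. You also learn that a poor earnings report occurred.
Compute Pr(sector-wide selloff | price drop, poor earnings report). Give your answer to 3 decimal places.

Under noisy-OR, P(price drop | causes) = 1 − (1−0.072)·∏(1−qᵢ) over the active causes.
Sum P(price drop|·) weighted by the priors over both values of sector-wide selloff:
  P(price drop | poor earnings report) = 0.59168*0.806 + 0.951002*0.194
        = 0.476894 + 0.184494 = 0.661388
The terms with sector-wide selloff present sum to 0.184494, so
  P(sector-wide selloff | price drop, poor earnings report) = 0.184494 / 0.661388 ≈ 0.279

Pr(sector-wide selloff | price drop, poor earnings report) ≈ 0.279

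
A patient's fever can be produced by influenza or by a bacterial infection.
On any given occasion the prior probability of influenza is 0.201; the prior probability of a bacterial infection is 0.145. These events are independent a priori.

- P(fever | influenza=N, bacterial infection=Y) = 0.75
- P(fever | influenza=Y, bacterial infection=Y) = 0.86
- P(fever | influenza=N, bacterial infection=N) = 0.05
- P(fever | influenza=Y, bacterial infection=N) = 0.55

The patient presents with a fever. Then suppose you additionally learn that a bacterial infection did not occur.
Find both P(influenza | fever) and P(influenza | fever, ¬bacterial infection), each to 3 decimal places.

Sum P(fever|·) weighted by the priors over the 4 (influenza, bacterial infection) configurations:
  P(fever) = 0.05·0.799·0.855 + 0.75·0.799·0.145 + 0.55·0.201·0.855 + 0.86·0.201·0.145
        = 0.034157 + 0.086891 + 0.094520 + 0.025065 = 0.240633
The terms with influenza present sum to 0.119585, so
  P(influenza | fever) = 0.119585 / 0.240633 ≈ 0.497

Now also conditioning on bacterial infection≠true:
Numerator (weight on configurations with influenza): 0.55×0.201 = 0.110550
Normalizer over all consistent configurations: 0.05×0.799 + 0.55×0.201 = 0.150500
P(influenza | fever, ¬bacterial infection) = 0.110550/0.150500 ≈ 0.735

P(influenza | fever) ≈ 0.497; P(influenza | fever, ¬bacterial infection) ≈ 0.735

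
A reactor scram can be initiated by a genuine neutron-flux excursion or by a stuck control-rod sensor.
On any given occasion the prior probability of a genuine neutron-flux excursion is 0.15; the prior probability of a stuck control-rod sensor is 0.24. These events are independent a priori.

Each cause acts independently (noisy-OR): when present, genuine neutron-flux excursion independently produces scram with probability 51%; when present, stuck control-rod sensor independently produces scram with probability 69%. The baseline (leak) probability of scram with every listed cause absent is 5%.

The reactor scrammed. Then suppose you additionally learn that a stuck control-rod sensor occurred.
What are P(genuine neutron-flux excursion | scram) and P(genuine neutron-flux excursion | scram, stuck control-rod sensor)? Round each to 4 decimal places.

P(genuine neutron-flux excursion | scram) ≈ 0.3424; P(genuine neutron-flux excursion | scram, stuck control-rod sensor) ≈ 0.1763

Under noisy-OR, P(scram | causes) = 1 − (1−0.05)·∏(1−qᵢ) over the active causes.
P(scram) = 0.05·0.85·0.76 + 0.7055·0.85·0.24 + 0.5345·0.15·0.76 + 0.855695·0.15·0.24 = 0.032300 + 0.143922 + 0.060933 + 0.030805 = 0.267960
Of this, 0.091738 comes from 0.060933 + 0.030805 (the genuine neutron-flux excursion=true cases).
So P(genuine neutron-flux excursion | scram) = 0.091738/0.267960 ≈ 0.3424.

Now also conditioning on stuck control-rod sensor=true:
P(scram | stuck control-rod sensor) = 0.7055*0.85 + 0.855695*0.15 = 0.599675 + 0.128354 = 0.728029
Of this, 0.128354 comes from 0.855695*0.15 (the genuine neutron-flux excursion=true cases).
So P(genuine neutron-flux excursion | scram, stuck control-rod sensor) = 0.128354/0.728029 ≈ 0.1763.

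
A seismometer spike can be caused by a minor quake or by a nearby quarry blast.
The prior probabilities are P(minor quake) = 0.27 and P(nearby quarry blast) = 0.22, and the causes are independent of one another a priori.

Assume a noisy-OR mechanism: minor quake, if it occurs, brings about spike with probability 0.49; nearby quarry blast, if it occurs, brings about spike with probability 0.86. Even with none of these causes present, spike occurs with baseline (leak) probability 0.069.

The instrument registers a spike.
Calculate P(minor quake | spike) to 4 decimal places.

Under noisy-OR, P(spike | causes) = 1 − (1−0.069)·∏(1−qᵢ) over the active causes.
By total probability over the 4 (minor quake, nearby quarry blast) configurations:
  P(spike) = 0.069×0.73×0.78 + 0.86966×0.73×0.22 + 0.52519×0.27×0.78 + 0.933527×0.27×0.22
        = 0.039289 + 0.139667 + 0.110605 + 0.055452 = 0.345013
Configurations with minor quake contribute 0.166057, so
  P(minor quake | spike) = 0.166057 / 0.345013 ≈ 0.4813

P(minor quake | spike) ≈ 0.4813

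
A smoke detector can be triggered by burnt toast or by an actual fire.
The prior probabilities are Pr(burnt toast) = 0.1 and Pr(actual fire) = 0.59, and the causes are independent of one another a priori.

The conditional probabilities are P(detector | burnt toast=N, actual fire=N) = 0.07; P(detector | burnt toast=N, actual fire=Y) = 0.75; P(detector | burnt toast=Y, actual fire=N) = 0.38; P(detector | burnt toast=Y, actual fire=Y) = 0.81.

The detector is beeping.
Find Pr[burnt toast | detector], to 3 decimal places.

Enumerate the 4 (burnt toast, actual fire) configurations and weight by the priors:
  P(detector) = 0.07×0.9×0.41 + 0.75×0.9×0.59 + 0.38×0.1×0.41 + 0.81×0.1×0.59
        = 0.025830 + 0.398250 + 0.015580 + 0.047790 = 0.487450
Configurations with burnt toast contribute 0.063370, so
  P(burnt toast | detector) = 0.063370 / 0.487450 ≈ 0.130

Pr[burnt toast | detector] ≈ 0.130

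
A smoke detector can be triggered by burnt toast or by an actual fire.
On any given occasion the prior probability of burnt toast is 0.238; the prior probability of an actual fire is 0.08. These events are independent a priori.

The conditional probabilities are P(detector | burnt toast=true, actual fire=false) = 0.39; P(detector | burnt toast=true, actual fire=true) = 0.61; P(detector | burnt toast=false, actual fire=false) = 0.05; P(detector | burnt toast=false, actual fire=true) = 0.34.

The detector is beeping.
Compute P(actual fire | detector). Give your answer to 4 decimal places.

P(actual fire | detector) ≈ 0.2117

P(detector) = 0.05×0.762×0.92 + 0.34×0.762×0.08 + 0.39×0.238×0.92 + 0.61×0.238×0.08 = 0.035052 + 0.020726 + 0.085394 + 0.011614 = 0.152786
Restricting to configurations with actual fire present: 0.020726 + 0.011614 = 0.032340.
P(actual fire | detector) = 0.032340 / 0.152786 ≈ 0.2117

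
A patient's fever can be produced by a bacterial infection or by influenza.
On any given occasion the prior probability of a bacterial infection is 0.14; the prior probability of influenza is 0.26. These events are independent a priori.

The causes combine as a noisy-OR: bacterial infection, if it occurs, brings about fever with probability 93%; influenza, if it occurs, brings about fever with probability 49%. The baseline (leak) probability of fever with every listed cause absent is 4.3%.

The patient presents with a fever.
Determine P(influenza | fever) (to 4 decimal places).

Under noisy-OR, P(fever | causes) = 1 − (1−0.043)·∏(1−qᵢ) over the active causes.
By total probability over the 4 (bacterial infection, influenza) configurations:
  P(fever) = 0.043·0.86·0.74 + 0.51193·0.86·0.26 + 0.93301·0.14·0.74 + 0.965835·0.14·0.26
        = 0.027365 + 0.114468 + 0.096660 + 0.035156 = 0.273649
The terms with influenza present sum to 0.149624, so
  P(influenza | fever) = 0.149624 / 0.273649 ≈ 0.5468

P(influenza | fever) ≈ 0.5468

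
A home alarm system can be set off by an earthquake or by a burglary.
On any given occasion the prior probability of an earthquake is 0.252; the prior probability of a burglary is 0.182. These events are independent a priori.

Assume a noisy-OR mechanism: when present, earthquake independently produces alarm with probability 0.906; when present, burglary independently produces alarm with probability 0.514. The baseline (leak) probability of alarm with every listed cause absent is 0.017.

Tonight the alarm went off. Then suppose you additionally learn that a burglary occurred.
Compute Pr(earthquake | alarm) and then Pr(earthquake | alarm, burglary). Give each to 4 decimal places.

Pr(earthquake | alarm) ≈ 0.7391; Pr(earthquake | alarm, burglary) ≈ 0.3812

Under noisy-OR, P(alarm | causes) = 1 − (1−0.017)·∏(1−qᵢ) over the active causes.
Weight on earthquake=true, given the evidence: 0.187089 + 0.043804 = 0.230893
The normalizing constant is 0.017×0.748×0.818 + 0.522262×0.748×0.182 + 0.907598×0.252×0.818 + 0.955093×0.252×0.182 = 0.312394
P(earthquake | alarm) = 0.230893/0.312394 ≈ 0.7391

Now condition on the additional information:
By total probability over both values of earthquake:
  P(alarm | burglary) = 0.522262·0.748 + 0.955093·0.252
        = 0.390652 + 0.240683 = 0.631335
The terms with earthquake present sum to 0.240683, so
  P(earthquake | alarm, burglary) = 0.240683 / 0.631335 ≈ 0.3812
This is intercausal reasoning (explaining away): once burglary accounts for the alarm, earthquake becomes less likely.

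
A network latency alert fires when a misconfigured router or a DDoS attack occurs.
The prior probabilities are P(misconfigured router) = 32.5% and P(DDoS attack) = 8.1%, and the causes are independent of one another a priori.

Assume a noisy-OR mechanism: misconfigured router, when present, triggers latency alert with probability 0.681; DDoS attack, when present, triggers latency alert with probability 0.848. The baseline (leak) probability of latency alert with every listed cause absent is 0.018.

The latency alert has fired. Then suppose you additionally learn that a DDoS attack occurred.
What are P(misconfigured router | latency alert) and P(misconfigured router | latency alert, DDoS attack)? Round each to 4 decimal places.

Under noisy-OR, P(latency alert | causes) = 1 − (1−0.018)·∏(1−qᵢ) over the active causes.
Sum P(latency alert|·) weighted by the priors over the 4 (misconfigured router, DDoS attack) configurations:
  P(latency alert) = 0.018·0.675·0.919 + 0.850736·0.675·0.081 + 0.686742·0.325·0.919 + 0.952385·0.325·0.081
        = 0.011166 + 0.046514 + 0.205113 + 0.025072 = 0.287865
Keeping only the misconfigured router-present terms gives 0.230185, so
  P(misconfigured router | latency alert) = 0.230185 / 0.287865 ≈ 0.7996

Now condition on the additional information:
P(latency alert | DDoS attack) = 0.850736*0.675 + 0.952385*0.325 = 0.574247 + 0.309525 = 0.883772
The misconfigured router-present share is 0.952385*0.325 = 0.309525.
P(misconfigured router | latency alert, DDoS attack) = 0.309525 / 0.883772 ≈ 0.3502
— DDoS attack explains away the evidence for misconfigured router.

P(misconfigured router | latency alert) ≈ 0.7996; P(misconfigured router | latency alert, DDoS attack) ≈ 0.3502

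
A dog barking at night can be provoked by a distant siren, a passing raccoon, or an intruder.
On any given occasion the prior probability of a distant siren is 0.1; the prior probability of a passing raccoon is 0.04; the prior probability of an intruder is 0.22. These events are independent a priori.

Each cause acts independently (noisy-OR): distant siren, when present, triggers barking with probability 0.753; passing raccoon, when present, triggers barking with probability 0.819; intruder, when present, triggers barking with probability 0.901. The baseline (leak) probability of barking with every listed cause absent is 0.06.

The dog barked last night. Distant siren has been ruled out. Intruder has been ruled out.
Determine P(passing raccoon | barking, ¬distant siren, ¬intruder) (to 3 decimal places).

Under noisy-OR, P(barking | causes) = 1 − (1−0.06)·∏(1−qᵢ) over the active causes.
Weight on passing raccoon=true, given the evidence: 0.82986·0.04 = 0.033194
Denominator P(barking | ¬distant siren, ¬intruder): 0.06·0.96 + 0.82986·0.04 = 0.090794
P(passing raccoon | barking, ¬distant siren, ¬intruder) = 0.033194/0.090794 ≈ 0.366

P(passing raccoon | barking, ¬distant siren, ¬intruder) ≈ 0.366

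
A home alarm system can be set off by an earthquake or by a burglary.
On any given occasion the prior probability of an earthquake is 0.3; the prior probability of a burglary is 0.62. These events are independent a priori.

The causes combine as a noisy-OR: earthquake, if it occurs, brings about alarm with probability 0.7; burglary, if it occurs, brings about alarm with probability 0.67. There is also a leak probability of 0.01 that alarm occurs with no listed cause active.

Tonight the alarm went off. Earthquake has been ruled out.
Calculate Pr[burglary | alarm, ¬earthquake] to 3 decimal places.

Pr[burglary | alarm, ¬earthquake] ≈ 0.991

Under noisy-OR, P(alarm | causes) = 1 − (1−0.01)·∏(1−qᵢ) over the active causes.
By total probability over both values of burglary:
  P(alarm | ¬earthquake) = 0.01*0.38 + 0.6733*0.62
        = 0.003800 + 0.417446 = 0.421246
Configurations with burglary contribute 0.417446, so
  P(burglary | alarm, ¬earthquake) = 0.417446 / 0.421246 ≈ 0.991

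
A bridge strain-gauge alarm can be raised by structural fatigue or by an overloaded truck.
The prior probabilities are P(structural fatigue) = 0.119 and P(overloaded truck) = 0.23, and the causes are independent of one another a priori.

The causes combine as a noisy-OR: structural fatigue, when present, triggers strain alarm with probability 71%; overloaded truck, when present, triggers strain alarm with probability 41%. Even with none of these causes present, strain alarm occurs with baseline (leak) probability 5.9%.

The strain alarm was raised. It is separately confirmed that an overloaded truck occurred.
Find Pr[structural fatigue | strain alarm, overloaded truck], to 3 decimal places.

Under noisy-OR, P(strain alarm | causes) = 1 − (1−0.059)·∏(1−qᵢ) over the active causes.
Weight on structural fatigue=true, given the evidence: 0.838995·0.119 = 0.099840
Normalizer over all consistent configurations: 0.44481·0.881 + 0.838995·0.119 = 0.491718
Posterior = 0.099840 / 0.491718 ≈ 0.203

Pr[structural fatigue | strain alarm, overloaded truck] ≈ 0.203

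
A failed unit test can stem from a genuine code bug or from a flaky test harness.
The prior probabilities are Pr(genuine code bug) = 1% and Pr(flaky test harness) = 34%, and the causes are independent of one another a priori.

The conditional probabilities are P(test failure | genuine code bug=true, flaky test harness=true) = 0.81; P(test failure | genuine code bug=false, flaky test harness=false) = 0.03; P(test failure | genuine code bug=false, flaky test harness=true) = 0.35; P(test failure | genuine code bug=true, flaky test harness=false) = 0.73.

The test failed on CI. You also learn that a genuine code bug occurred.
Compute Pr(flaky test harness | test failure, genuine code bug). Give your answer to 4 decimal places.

Pr(flaky test harness | test failure, genuine code bug) ≈ 0.3637

P(test failure | genuine code bug) = 0.73·0.66 + 0.81·0.34 = 0.481800 + 0.275400 = 0.757200
Of this, 0.275400 comes from 0.81·0.34 (the flaky test harness=true cases).
So P(flaky test harness | test failure, genuine code bug) = 0.275400/0.757200 ≈ 0.3637.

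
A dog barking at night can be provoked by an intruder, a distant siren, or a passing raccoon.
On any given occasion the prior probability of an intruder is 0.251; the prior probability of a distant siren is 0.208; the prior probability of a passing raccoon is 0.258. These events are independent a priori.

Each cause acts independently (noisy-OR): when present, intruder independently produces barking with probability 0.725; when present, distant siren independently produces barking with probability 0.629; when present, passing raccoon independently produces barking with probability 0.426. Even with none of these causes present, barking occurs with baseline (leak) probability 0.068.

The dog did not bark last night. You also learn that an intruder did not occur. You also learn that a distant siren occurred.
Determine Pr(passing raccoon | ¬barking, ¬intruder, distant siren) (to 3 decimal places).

Under noisy-OR, P(barking | causes) = 1 − (1−0.068)·∏(1−qᵢ) over the active causes.
For the numerator, keep only passing raccoon=true terms: 0.198473×0.258 = 0.051206
Denominator P(¬barking | ¬intruder, distant siren): 0.345772×0.742 + 0.198473×0.258 = 0.307769
P(passing raccoon | ¬barking, ¬intruder, distant siren) = 0.051206/0.307769 ≈ 0.166

Pr(passing raccoon | ¬barking, ¬intruder, distant siren) ≈ 0.166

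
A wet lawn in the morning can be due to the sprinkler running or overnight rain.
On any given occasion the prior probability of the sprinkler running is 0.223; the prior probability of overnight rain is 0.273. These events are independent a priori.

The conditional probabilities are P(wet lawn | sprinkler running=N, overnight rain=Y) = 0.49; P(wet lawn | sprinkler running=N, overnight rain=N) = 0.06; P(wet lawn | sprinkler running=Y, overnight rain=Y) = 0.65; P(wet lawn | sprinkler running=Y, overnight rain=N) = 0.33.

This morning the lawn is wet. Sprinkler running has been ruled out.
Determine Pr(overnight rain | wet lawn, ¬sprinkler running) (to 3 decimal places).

P(wet lawn | ¬sprinkler running) = 0.06*0.727 + 0.49*0.273 = 0.043620 + 0.133770 = 0.177390
Of this, 0.133770 comes from 0.49*0.273 (the overnight rain=true cases).
Hence the posterior is 0.133770/0.177390 ≈ 0.754.

Pr(overnight rain | wet lawn, ¬sprinkler running) ≈ 0.754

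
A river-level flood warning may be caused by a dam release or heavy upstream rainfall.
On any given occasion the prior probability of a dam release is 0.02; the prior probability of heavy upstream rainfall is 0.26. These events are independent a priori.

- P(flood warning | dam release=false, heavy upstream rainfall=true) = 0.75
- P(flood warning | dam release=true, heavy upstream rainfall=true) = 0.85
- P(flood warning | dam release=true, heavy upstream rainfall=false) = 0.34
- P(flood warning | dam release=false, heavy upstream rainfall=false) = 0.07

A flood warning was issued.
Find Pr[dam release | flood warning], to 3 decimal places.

Pr[dam release | flood warning] ≈ 0.038

Weight on dam release=true, given the evidence: 0.005032 + 0.004420 = 0.009452
The normalizing constant is 0.07*0.98*0.74 + 0.75*0.98*0.26 + 0.34*0.02*0.74 + 0.85*0.02*0.26 = 0.251316
Posterior = 0.009452 / 0.251316 ≈ 0.038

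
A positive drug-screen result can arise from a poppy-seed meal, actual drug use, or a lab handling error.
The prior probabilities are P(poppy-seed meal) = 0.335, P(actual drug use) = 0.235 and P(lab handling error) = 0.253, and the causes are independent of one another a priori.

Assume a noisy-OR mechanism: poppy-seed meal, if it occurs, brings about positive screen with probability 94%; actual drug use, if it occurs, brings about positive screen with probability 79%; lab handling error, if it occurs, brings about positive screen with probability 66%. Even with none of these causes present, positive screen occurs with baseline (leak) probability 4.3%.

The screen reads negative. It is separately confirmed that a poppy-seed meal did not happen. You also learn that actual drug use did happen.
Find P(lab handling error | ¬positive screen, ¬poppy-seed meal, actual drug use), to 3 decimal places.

P(lab handling error | ¬positive screen, ¬poppy-seed meal, actual drug use) ≈ 0.103

Under noisy-OR, P(positive screen | causes) = 1 − (1−0.043)·∏(1−qᵢ) over the active causes.
For the numerator, keep only lab handling error=true terms: 0.06833×0.253 = 0.017287
Denominator P(¬positive screen | ¬poppy-seed meal, actual drug use): 0.20097×0.747 + 0.06833×0.253 = 0.167412
Posterior = 0.017287 / 0.167412 ≈ 0.103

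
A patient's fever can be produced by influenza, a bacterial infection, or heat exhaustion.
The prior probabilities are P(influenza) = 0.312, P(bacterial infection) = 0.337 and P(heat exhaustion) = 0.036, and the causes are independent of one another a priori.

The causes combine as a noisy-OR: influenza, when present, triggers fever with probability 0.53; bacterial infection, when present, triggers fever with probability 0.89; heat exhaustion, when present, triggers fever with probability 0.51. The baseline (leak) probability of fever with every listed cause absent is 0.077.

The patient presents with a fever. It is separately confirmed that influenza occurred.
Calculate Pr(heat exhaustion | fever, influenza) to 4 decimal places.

Pr(heat exhaustion | fever, influenza) ≈ 0.0437

Under noisy-OR, P(fever | causes) = 1 − (1−0.077)·∏(1−qᵢ) over the active causes.
Weight on heat exhaustion=true, given the evidence: 0.018794 + 0.011848 = 0.030642
Normalizer over all consistent configurations: 0.56619×0.663×0.964 + 0.787433×0.663×0.036 + 0.952281×0.337×0.964 + 0.976618×0.337×0.036 = 0.701878
P(heat exhaustion | fever, influenza) = 0.030642/0.701878 ≈ 0.0437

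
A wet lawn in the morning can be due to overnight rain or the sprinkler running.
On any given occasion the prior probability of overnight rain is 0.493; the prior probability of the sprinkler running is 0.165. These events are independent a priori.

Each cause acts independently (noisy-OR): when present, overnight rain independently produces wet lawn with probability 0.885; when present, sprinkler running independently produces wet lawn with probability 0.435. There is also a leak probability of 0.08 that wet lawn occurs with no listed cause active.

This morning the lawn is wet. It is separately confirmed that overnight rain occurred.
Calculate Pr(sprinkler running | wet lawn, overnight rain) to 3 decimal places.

Under noisy-OR, P(wet lawn | causes) = 1 − (1−0.08)·∏(1−qᵢ) over the active causes.
Enumerate both values of sprinkler running and weight by the priors:
  P(wet lawn | overnight rain) = 0.8942*0.835 + 0.940223*0.165
        = 0.746657 + 0.155137 = 0.901794
Keeping only the sprinkler running-present terms gives 0.155137, so
  P(sprinkler running | wet lawn, overnight rain) = 0.155137 / 0.901794 ≈ 0.172

Pr(sprinkler running | wet lawn, overnight rain) ≈ 0.172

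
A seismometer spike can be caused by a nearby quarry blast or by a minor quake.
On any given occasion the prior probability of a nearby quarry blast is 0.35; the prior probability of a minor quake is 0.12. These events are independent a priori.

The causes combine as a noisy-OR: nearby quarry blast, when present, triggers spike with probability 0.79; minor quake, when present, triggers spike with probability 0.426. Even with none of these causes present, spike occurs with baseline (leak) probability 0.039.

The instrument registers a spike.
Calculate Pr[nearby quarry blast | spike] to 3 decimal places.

Under noisy-OR, P(spike | causes) = 1 − (1−0.039)·∏(1−qᵢ) over the active causes.
P(spike) = 0.039*0.65*0.88 + 0.448386*0.65*0.12 + 0.79819*0.35*0.88 + 0.884161*0.35*0.12 = 0.022308 + 0.034974 + 0.245843 + 0.037135 = 0.340260
Of this, 0.282978 comes from 0.245843 + 0.037135 (the nearby quarry blast=true cases).
Hence the posterior is 0.282978/0.340260 ≈ 0.832.

Pr[nearby quarry blast | spike] ≈ 0.832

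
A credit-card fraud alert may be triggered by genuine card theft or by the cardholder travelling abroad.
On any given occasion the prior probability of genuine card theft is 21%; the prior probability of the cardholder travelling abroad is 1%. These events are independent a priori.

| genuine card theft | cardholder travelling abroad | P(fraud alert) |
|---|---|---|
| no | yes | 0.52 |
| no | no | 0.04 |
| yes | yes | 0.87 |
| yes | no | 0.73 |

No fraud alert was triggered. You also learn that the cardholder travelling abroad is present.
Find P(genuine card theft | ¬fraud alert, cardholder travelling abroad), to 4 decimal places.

P(genuine card theft | ¬fraud alert, cardholder travelling abroad) ≈ 0.0672

P(¬fraud alert | cardholder travelling abroad) = 0.48*0.79 + 0.13*0.21 = 0.379200 + 0.027300 = 0.406500
The genuine card theft-present share is 0.13*0.21 = 0.027300.
So P(genuine card theft | ¬fraud alert, cardholder travelling abroad) = 0.027300/0.406500 ≈ 0.0672.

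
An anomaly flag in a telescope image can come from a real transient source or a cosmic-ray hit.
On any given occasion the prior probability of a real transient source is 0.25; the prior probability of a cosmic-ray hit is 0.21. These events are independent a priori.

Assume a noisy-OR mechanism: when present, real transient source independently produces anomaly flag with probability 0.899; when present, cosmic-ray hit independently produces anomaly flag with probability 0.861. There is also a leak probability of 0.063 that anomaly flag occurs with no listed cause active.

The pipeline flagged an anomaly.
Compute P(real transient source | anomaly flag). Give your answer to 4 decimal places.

P(real transient source | anomaly flag) ≈ 0.5695

Under noisy-OR, P(anomaly flag | causes) = 1 − (1−0.063)·∏(1−qᵢ) over the active causes.
P(anomaly flag) = 0.063×0.75×0.79 + 0.869757×0.75×0.21 + 0.905363×0.25×0.79 + 0.986845×0.25×0.21 = 0.037327 + 0.136987 + 0.178809 + 0.051809 = 0.404932
The real transient source-present share is 0.178809 + 0.051809 = 0.230618.
Hence the posterior is 0.230618/0.404932 ≈ 0.5695.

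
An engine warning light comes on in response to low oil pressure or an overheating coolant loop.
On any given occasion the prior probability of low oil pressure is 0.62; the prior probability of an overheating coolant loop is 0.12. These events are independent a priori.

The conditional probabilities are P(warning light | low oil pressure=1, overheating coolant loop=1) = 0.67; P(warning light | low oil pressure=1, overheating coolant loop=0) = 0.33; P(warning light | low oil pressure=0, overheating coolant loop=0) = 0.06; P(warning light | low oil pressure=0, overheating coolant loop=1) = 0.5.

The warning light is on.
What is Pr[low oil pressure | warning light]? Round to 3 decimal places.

Pr[low oil pressure | warning light] ≈ 0.843

By total probability over the 4 (low oil pressure, overheating coolant loop) configurations:
  P(warning light) = 0.06×0.38×0.88 + 0.5×0.38×0.12 + 0.33×0.62×0.88 + 0.67×0.62×0.12
        = 0.020064 + 0.022800 + 0.180048 + 0.049848 = 0.272760
Keeping only the low oil pressure-present terms gives 0.229896, so
  P(low oil pressure | warning light) = 0.229896 / 0.272760 ≈ 0.843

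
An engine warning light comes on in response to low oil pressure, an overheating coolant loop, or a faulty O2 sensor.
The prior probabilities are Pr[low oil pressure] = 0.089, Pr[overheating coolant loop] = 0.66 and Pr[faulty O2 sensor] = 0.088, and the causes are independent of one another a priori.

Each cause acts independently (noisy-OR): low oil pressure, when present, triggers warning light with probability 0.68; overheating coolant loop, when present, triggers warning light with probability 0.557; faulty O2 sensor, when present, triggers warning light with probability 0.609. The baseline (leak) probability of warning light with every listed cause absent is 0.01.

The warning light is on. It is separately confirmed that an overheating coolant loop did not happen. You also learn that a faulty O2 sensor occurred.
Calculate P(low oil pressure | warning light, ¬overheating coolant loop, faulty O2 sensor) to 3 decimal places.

Under noisy-OR, P(warning light | causes) = 1 − (1−0.01)·∏(1−qᵢ) over the active causes.
P(warning light | ¬overheating coolant loop, faulty O2 sensor) = 0.61291·0.911 + 0.876131·0.089 = 0.558361 + 0.077976 = 0.636337
Restricting to configurations with low oil pressure present: 0.876131·0.089 = 0.077976.
So P(low oil pressure | warning light, ¬overheating coolant loop, faulty O2 sensor) = 0.077976/0.636337 ≈ 0.123.

P(low oil pressure | warning light, ¬overheating coolant loop, faulty O2 sensor) ≈ 0.123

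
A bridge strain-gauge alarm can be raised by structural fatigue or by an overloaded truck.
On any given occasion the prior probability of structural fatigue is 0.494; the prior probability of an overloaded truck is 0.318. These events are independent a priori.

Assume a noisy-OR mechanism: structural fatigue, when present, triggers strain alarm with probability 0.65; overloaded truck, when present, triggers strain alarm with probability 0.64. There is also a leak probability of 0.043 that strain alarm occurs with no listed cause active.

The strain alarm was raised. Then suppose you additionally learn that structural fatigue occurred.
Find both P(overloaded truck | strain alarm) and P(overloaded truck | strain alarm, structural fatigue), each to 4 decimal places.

P(overloaded truck | strain alarm) ≈ 0.5049; P(overloaded truck | strain alarm, structural fatigue) ≈ 0.3814

Under noisy-OR, P(strain alarm | causes) = 1 − (1−0.043)·∏(1−qᵢ) over the active causes.
Numerator (weight on configurations with overloaded truck): 0.105472 + 0.138150 = 0.243622
Denominator P(strain alarm): 0.043*0.506*0.682 + 0.65548*0.506*0.318 + 0.66505*0.494*0.682 + 0.879418*0.494*0.318 = 0.482522
Posterior = 0.243622 / 0.482522 ≈ 0.5049

With the extra evidence:
Sum P(strain alarm|·) weighted by the priors over both values of overloaded truck:
  P(strain alarm | structural fatigue) = 0.66505*0.682 + 0.879418*0.318
        = 0.453564 + 0.279655 = 0.733219
Keeping only the overloaded truck-present terms gives 0.279655, so
  P(overloaded truck | strain alarm, structural fatigue) = 0.279655 / 0.733219 ≈ 0.3814
Conditioning on structural fatigue lowers the posterior on overloaded truck: the classic explaining-away effect in a common-effect structure.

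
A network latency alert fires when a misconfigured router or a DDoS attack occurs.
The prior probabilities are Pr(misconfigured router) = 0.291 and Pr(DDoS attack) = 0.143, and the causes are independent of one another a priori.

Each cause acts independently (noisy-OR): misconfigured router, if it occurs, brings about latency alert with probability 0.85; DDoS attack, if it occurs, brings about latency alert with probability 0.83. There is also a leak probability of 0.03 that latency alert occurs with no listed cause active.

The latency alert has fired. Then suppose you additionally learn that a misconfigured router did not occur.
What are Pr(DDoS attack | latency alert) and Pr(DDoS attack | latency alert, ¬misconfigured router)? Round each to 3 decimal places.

Pr(DDoS attack | latency alert) ≈ 0.351; Pr(DDoS attack | latency alert, ¬misconfigured router) ≈ 0.823

Under noisy-OR, P(latency alert | causes) = 1 − (1−0.03)·∏(1−qᵢ) over the active causes.
Numerator (weight on configurations with DDoS attack): 0.084668 + 0.040584 = 0.125252
The normalizing constant is 0.03*0.709*0.857 + 0.8351*0.709*0.143 + 0.8545*0.291*0.857 + 0.975265*0.291*0.143 = 0.356581
Posterior = 0.125252 / 0.356581 ≈ 0.351

Now condition on the additional information:
P(latency alert | ¬misconfigured router) = 0.03·0.857 + 0.8351·0.143 = 0.025710 + 0.119419 = 0.145129
Restricting to configurations with DDoS attack present: 0.8351·0.143 = 0.119419.
P(DDoS attack | latency alert, ¬misconfigured router) = 0.119419 / 0.145129 ≈ 0.823
Ruling out misconfigured router raises the posterior on DDoS attack — the flip side of explaining away.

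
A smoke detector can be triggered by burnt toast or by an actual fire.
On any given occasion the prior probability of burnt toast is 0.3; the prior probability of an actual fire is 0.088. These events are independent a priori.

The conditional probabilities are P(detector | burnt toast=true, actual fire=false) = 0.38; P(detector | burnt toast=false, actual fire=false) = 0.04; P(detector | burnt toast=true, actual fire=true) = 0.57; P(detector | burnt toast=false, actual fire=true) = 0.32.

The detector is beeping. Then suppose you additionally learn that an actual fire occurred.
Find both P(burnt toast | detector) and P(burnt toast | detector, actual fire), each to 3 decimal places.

For the numerator, keep only burnt toast=true terms: 0.103968 + 0.015048 = 0.119016
Denominator P(detector): 0.04*0.7*0.912 + 0.32*0.7*0.088 + 0.38*0.3*0.912 + 0.57*0.3*0.088 = 0.164264
P(burnt toast | detector) = 0.119016/0.164264 ≈ 0.725

Now also conditioning on actual fire=true:
P(detector | actual fire) = 0.32×0.7 + 0.57×0.3 = 0.224000 + 0.171000 = 0.395000
The burnt toast-present share is 0.57×0.3 = 0.171000.
Hence the posterior is 0.171000/0.395000 ≈ 0.433.
— actual fire explains away the evidence for burnt toast.

P(burnt toast | detector) ≈ 0.725; P(burnt toast | detector, actual fire) ≈ 0.433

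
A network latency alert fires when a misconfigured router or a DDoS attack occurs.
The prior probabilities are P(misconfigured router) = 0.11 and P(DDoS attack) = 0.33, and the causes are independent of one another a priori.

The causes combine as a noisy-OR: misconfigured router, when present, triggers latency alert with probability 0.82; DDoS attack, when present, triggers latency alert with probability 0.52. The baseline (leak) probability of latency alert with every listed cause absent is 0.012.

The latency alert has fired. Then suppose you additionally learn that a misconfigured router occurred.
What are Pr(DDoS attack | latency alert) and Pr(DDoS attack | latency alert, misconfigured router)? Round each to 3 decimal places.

Under noisy-OR, P(latency alert | causes) = 1 − (1−0.012)·∏(1−qᵢ) over the active causes.
P(latency alert) = 0.012*0.89*0.67 + 0.52576*0.89*0.33 + 0.82216*0.11*0.67 + 0.914637*0.11*0.33 = 0.007156 + 0.154416 + 0.060593 + 0.033201 = 0.255366
Of this, 0.187617 comes from 0.154416 + 0.033201 (the DDoS attack=true cases).
P(DDoS attack | latency alert) = 0.187617 / 0.255366 ≈ 0.735

With the extra evidence:
Enumerate both values of DDoS attack and weight by the priors:
  P(latency alert | misconfigured router) = 0.82216*0.67 + 0.914637*0.33
        = 0.550847 + 0.301830 = 0.852677
Configurations with DDoS attack contribute 0.301830, so
  P(DDoS attack | latency alert, misconfigured router) = 0.301830 / 0.852677 ≈ 0.354

Pr(DDoS attack | latency alert) ≈ 0.735; Pr(DDoS attack | latency alert, misconfigured router) ≈ 0.354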